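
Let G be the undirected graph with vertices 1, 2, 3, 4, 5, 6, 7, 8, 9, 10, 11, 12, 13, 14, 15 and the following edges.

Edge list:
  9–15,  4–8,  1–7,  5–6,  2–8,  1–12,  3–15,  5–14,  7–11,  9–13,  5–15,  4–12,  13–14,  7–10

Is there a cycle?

DFS, tracking each vertex's parent; an edge to a visited non-parent vertex closes a cycle.
Start from 14:
visit 14 (parent –)
  visit 13 (parent 14)
    visit 9 (parent 13)
      9–13: parent, skip
      visit 15 (parent 9)
        visit 3 (parent 15)
          3–15: parent, skip
        visit 5 (parent 15)
          visit 6 (parent 5)
            6–5: parent, skip
          5–15: parent, skip
          5–14: 14 visited and ≠ parent → cycle
Cycle: 14 – 13 – 9 – 15 – 5 – 14.

Yes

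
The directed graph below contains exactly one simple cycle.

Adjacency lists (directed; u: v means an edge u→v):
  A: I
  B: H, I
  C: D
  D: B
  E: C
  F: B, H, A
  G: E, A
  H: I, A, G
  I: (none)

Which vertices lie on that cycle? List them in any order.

DFS with gray/black marking from H:
H gray
  I gray
  I black
  A gray
    A→I: I black — skip
  A black
  G gray
    E gray
      C gray
        D gray
          B gray
            B→H: H is gray → back edge
Back edge closes the cycle H → G → E → C → D → B → H; its vertices are {B, C, D, E, G, H}.

B, C, D, E, G, H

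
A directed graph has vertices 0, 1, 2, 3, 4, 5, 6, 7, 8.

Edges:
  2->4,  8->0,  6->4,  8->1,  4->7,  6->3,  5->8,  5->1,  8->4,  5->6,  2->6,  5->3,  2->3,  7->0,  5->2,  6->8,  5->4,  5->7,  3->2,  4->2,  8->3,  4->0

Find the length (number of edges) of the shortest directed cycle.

2

For each vertex v, BFS finds the shortest path from v back to v.
The shortest such closed walk is 2 → 3 → 2, length 2.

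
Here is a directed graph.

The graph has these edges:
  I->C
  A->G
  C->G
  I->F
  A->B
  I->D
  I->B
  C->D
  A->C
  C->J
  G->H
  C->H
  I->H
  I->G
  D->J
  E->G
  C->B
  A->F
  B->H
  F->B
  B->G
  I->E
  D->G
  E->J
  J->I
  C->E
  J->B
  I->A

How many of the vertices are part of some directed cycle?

A vertex is on a directed cycle iff it belongs to a strongly connected component of size ≥ 2 (or has a self-loop).
The vertices on cycles are {A, C, D, E, I, J} — 6 in total.

6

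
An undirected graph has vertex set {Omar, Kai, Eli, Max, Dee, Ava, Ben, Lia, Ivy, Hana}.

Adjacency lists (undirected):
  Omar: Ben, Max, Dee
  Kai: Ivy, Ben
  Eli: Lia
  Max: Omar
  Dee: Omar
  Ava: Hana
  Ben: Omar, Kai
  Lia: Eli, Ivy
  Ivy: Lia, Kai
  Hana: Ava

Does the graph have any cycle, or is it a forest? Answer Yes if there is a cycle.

No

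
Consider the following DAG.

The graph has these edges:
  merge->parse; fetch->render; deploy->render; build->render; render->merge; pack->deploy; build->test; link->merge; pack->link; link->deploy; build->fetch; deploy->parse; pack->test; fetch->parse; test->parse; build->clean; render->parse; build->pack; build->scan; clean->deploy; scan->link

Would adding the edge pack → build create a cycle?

Adding pack→build creates a cycle iff build can already reach pack.
Path from build: build → pack.
So build → … → pack → build is a cycle.

Yes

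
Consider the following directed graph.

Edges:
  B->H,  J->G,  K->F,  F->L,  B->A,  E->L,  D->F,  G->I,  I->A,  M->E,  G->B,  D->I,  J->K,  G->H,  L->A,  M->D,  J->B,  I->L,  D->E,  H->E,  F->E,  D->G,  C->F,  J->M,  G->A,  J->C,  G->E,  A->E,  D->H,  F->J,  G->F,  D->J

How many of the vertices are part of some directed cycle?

10

A vertex is on a directed cycle iff it belongs to a strongly connected component of size ≥ 2 (or has a self-loop).
The vertices on cycles are {A, C, D, E, F, G, J, K, L, M} — 10 in total.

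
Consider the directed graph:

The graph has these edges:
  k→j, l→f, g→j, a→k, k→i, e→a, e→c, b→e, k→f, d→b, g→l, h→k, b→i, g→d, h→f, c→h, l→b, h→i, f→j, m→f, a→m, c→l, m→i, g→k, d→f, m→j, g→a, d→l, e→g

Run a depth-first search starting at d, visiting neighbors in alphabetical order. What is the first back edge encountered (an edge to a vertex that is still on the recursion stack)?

DFS from d (visiting neighbors in alphabetical order); mark gray on enter, black on exit:
d gray
  b gray
    e gray
      a gray
        k gray
          f gray
            j gray
            j black
          f black
          i gray
          i black
          k→j: j black — skip
        k black
        m gray
          m→f: f black — skip
          m→i: i black — skip
          m→j: j black — skip
        m black
      a black
      c gray
        h gray
          h→f: f black — skip
          h→i: i black — skip
          h→k: k black — skip
        h black
        l gray
          l→b: b is gray → back edge
First back edge: l → b.

l->b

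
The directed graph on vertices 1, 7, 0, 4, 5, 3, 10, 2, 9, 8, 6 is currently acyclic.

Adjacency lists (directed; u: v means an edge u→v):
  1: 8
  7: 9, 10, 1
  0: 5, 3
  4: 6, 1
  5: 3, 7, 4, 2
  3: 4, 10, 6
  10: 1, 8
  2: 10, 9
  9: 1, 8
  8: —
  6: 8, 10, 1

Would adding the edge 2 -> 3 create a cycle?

No

Adding 2→3 creates a cycle iff 3 can already reach 2.
Explore from 3: no path reaches 2. The graph stays acyclic.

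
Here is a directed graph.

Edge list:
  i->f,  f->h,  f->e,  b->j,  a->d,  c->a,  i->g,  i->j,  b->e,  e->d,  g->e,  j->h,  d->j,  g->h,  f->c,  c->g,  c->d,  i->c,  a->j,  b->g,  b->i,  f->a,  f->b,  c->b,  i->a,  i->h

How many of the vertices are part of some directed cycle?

A vertex is on a directed cycle iff it belongs to a strongly connected component of size ≥ 2 (or has a self-loop).
The vertices on cycles are {b, c, f, i} — 4 in total.

4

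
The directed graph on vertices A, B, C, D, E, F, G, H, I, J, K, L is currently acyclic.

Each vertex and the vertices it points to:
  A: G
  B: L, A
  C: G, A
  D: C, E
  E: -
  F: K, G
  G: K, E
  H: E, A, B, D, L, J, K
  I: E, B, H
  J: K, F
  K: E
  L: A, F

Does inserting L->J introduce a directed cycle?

Adding L→J creates a cycle iff J can already reach L.
Explore from J: no path reaches L. The graph stays acyclic.

No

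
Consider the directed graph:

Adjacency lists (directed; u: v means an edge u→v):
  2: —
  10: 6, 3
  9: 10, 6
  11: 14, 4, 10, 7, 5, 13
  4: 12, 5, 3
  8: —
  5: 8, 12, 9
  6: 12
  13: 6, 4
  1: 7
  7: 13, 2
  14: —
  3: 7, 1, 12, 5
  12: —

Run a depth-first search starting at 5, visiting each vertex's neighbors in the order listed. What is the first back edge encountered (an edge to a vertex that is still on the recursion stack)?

DFS from 5 (visiting each vertex's neighbors in the order listed); mark gray on enter, black on exit:
5 gray
  8 gray
  8 black
  12 gray
  12 black
  9 gray
    10 gray
      6 gray
        6→12: 12 black — skip
      6 black
      3 gray
        7 gray
          13 gray
            13→6: 6 black — skip
            4 gray
              4→12: 12 black — skip
              4→5: 5 is gray → back edge
First back edge: 4 → 5.

4→5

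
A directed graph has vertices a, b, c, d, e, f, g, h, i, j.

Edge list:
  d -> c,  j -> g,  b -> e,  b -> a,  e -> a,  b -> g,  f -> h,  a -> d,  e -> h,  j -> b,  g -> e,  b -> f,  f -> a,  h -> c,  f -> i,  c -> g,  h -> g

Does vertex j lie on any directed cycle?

No

j lies on a cycle iff there is a path from j back to itself.
Exploring from j, it never reaches itself; equivalently, its strongly connected component is a singleton.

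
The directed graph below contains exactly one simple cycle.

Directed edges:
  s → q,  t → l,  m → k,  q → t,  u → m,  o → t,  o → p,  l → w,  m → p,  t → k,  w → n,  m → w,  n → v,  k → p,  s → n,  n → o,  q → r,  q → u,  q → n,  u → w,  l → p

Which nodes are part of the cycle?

l, n, o, t, w

DFS with gray/black marking from n:
n gray
  o gray
    p gray
    p black
    t gray
      l gray
        w gray
          w→n: n is gray → back edge
Back edge closes the cycle n → o → t → l → w → n; its vertices are {l, n, o, t, w}.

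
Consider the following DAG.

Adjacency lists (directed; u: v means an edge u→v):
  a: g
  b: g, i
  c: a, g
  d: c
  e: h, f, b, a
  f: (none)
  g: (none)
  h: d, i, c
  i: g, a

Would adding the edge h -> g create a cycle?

Adding h→g creates a cycle iff g can already reach h.
Explore from g: no path reaches h. The graph stays acyclic.

No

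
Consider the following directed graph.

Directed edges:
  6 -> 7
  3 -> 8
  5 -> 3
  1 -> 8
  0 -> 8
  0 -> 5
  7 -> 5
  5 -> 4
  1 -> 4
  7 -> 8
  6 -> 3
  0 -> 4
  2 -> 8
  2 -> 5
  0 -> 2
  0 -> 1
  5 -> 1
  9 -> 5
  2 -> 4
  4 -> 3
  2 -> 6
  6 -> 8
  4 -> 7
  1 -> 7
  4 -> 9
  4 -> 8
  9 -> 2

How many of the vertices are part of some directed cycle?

7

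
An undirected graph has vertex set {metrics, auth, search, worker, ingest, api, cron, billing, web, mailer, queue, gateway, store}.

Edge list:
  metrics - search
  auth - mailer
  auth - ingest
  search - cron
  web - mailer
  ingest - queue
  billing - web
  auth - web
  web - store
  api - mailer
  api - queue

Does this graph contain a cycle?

DFS, tracking each vertex's parent; an edge to a visited non-parent vertex closes a cycle.
Start from metrics:
visit metrics (parent –)
  visit search (parent metrics)
    search–metrics: parent, skip
    visit cron (parent search)
      cron–search: parent, skip
visit auth (parent –)
  visit ingest (parent auth)
    visit queue (parent ingest)
      queue–ingest: parent, skip
      visit api (parent queue)
        api–queue: parent, skip
        visit mailer (parent api)
          visit web (parent mailer)
            visit store (parent web)
              store–web: parent, skip
            web–auth: auth visited and ≠ parent → cycle
Cycle: auth – ingest – queue – api – mailer – web – auth.

Yes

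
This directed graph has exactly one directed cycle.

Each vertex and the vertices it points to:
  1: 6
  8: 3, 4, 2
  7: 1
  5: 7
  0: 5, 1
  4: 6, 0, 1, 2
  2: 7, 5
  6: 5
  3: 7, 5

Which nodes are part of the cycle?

DFS with gray/black marking from 6:
6 gray
  5 gray
    7 gray
      1 gray
        1→6: 6 is gray → back edge
Back edge closes the cycle 6 → 5 → 7 → 1 → 6; its vertices are {1, 5, 6, 7}.

1, 5, 6, 7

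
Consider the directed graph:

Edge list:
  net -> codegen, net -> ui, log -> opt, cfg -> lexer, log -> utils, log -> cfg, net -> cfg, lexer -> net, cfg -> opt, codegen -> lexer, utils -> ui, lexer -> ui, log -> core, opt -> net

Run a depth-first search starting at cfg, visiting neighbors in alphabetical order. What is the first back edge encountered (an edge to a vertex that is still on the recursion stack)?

net->cfg

DFS from cfg (visiting neighbors in alphabetical order); mark gray on enter, black on exit:
cfg gray
  lexer gray
    net gray
      net→cfg: cfg is gray → back edge
First back edge: net → cfg.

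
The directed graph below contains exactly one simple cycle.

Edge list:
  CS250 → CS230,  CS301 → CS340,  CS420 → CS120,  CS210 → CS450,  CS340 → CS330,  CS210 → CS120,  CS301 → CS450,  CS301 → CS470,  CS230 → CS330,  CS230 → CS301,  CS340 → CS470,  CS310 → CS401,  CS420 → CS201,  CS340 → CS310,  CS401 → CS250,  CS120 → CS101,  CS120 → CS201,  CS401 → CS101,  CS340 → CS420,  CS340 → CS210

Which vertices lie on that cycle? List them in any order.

DFS with gray/black marking from CS301:
CS301 gray
  CS340 gray
    CS420 gray
      CS120 gray
        CS201 gray
        CS201 black
        CS101 gray
        CS101 black
      CS120 black
      CS420→CS201: CS201 black — skip
    CS420 black
    CS310 gray
      CS401 gray
        CS401→CS101: CS101 black — skip
        CS250 gray
          CS230 gray
            CS330 gray
            CS330 black
            CS230→CS301: CS301 is gray → back edge
Back edge closes the cycle CS301 → CS340 → CS310 → CS401 → CS250 → CS230 → CS301; its vertices are {CS230, CS250, CS301, CS310, CS340, CS401}.

CS230, CS250, CS301, CS310, CS340, CS401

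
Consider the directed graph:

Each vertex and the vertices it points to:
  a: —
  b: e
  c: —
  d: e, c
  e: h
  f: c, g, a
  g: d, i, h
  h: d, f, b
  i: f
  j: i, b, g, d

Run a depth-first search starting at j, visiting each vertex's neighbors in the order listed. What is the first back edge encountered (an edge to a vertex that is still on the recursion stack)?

h->d

DFS from j (visiting each vertex's neighbors in the order listed); mark gray on enter, black on exit:
j gray
  i gray
    f gray
      c gray
      c black
      g gray
        d gray
          e gray
            h gray
              h→d: d is gray → back edge
First back edge: h → d.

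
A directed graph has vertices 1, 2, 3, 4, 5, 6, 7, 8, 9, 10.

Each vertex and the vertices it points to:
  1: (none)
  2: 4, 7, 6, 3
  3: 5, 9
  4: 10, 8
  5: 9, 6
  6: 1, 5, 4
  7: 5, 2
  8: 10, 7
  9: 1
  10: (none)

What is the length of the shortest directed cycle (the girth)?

For each vertex v, BFS finds the shortest path from v back to v.
The shortest such closed walk is 7 → 2 → 7, length 2.

2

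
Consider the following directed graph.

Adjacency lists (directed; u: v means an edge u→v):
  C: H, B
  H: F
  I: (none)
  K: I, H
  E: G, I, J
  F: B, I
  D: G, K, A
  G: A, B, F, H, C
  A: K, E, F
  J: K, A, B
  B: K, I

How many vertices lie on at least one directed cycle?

A vertex is on a directed cycle iff it belongs to a strongly connected component of size ≥ 2 (or has a self-loop).
The vertices on cycles are {A, B, E, F, G, H, J, K} — 8 in total.

8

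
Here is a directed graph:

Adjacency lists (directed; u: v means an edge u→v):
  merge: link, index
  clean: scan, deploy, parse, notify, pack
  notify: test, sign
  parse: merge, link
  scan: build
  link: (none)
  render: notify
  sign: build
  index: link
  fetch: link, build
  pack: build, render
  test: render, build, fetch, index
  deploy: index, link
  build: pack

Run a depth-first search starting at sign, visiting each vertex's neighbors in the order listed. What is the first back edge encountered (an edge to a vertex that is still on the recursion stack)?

pack→build

DFS from sign (visiting each vertex's neighbors in the order listed); mark gray on enter, black on exit:
sign gray
  build gray
    pack gray
      pack→build: build is gray → back edge
First back edge: pack → build.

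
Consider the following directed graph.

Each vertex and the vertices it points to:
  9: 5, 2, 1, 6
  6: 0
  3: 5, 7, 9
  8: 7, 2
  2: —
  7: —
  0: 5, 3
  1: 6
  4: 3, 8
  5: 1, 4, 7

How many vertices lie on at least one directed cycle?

7

A vertex is on a directed cycle iff it belongs to a strongly connected component of size ≥ 2 (or has a self-loop).
The vertices on cycles are {0, 1, 3, 4, 5, 6, 9} — 7 in total.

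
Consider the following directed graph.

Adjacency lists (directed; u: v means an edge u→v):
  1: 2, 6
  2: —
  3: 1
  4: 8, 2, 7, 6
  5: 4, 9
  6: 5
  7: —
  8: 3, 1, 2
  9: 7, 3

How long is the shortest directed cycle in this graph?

For each vertex v, BFS finds the shortest path from v back to v.
The shortest such closed walk is 5 → 4 → 6 → 5, length 3.

3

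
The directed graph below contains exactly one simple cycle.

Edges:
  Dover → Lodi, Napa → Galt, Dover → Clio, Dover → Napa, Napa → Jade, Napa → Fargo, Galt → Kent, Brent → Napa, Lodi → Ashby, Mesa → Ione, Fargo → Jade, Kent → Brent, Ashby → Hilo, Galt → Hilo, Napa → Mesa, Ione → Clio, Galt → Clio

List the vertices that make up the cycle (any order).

Galt, Kent, Napa, Brent

DFS with gray/black marking from Napa:
Napa gray
  Galt gray
    Clio gray
    Clio black
    Hilo gray
    Hilo black
    Kent gray
      Brent gray
        Brent→Napa: Napa is gray → back edge
Back edge closes the cycle Napa → Galt → Kent → Brent → Napa; its vertices are {Galt, Kent, Napa, Brent}.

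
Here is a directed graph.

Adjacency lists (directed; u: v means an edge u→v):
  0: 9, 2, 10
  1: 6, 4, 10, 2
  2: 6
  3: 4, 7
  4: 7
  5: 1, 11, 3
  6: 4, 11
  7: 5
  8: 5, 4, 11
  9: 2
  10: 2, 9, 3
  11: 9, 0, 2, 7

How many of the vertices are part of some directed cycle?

11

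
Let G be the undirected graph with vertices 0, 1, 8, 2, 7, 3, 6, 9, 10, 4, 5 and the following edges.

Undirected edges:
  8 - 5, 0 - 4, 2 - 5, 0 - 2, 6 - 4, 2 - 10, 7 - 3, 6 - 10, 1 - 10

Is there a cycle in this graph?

Yes

DFS, tracking each vertex's parent; an edge to a visited non-parent vertex closes a cycle.
Start from 0:
visit 0 (parent –)
  visit 2 (parent 0)
    2–0: parent, skip
    visit 10 (parent 2)
      visit 6 (parent 10)
        6–10: parent, skip
        visit 4 (parent 6)
          4–0: 0 visited and ≠ parent → cycle
Cycle: 0 – 2 – 10 – 6 – 4 – 0.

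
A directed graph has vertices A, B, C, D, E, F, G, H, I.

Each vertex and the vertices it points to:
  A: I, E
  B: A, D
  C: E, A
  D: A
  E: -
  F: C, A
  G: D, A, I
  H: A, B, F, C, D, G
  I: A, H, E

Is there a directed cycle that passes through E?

E lies on a cycle iff there is a path from E back to itself.
Exploring from E, it never reaches itself; equivalently, its strongly connected component is a singleton.

No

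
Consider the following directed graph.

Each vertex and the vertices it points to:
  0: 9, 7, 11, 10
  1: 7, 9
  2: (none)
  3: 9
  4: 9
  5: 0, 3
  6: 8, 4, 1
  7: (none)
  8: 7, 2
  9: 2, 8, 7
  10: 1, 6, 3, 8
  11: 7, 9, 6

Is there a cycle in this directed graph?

No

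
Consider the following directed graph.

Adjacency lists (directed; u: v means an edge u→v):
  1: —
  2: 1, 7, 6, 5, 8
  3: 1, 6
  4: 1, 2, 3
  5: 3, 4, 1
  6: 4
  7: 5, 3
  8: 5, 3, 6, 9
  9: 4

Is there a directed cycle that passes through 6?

6 is on a cycle iff 6 can reach itself via ≥1 edge.
6 → 4 → 2 → 6 — yes.

Yes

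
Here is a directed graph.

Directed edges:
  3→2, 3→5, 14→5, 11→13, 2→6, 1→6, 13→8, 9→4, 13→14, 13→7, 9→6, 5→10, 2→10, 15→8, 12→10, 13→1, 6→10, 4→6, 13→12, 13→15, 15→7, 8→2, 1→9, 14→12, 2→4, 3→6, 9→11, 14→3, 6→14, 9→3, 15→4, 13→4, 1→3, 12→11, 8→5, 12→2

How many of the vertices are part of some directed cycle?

A vertex is on a directed cycle iff it belongs to a strongly connected component of size ≥ 2 (or has a self-loop).
The vertices on cycles are {1, 2, 3, 4, 6, 8, 9, 11, 12, 13, 14, 15} — 12 in total.

12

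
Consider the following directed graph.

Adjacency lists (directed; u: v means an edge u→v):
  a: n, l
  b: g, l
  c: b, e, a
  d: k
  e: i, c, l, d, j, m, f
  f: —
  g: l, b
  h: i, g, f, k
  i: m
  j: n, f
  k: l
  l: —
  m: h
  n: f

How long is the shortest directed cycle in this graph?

For each vertex v, BFS finds the shortest path from v back to v.
The shortest such closed walk is e → c → e, length 2.

2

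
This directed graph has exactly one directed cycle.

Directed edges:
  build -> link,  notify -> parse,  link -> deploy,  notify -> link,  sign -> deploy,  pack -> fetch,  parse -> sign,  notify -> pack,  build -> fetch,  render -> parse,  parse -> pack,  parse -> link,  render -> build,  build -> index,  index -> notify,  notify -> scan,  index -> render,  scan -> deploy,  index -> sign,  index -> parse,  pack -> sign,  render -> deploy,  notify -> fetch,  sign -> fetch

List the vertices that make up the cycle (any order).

build, index, render

DFS with gray/black marking from index:
index gray
  notify gray
    pack gray
      sign gray
        deploy gray
        deploy black
        fetch gray
        fetch black
      sign black
      pack→fetch: fetch black — skip
    pack black
    link gray
      link→deploy: deploy black — skip
    link black
    parse gray
      parse→link: link black — skip
      parse→sign: sign black — skip
      parse→pack: pack black — skip
    parse black
    notify→fetch: fetch black — skip
    scan gray
      scan→deploy: deploy black — skip
    scan black
  notify black
  render gray
    build gray
      build→index: index is gray → back edge
Back edge closes the cycle index → render → build → index; its vertices are {build, index, render}.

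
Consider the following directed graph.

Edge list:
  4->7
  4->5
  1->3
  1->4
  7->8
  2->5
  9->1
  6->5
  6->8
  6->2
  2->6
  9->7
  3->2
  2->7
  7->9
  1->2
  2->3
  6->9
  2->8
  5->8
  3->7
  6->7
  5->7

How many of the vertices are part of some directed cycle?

A vertex is on a directed cycle iff it belongs to a strongly connected component of size ≥ 2 (or has a self-loop).
The vertices on cycles are {1, 2, 3, 4, 5, 6, 7, 9} — 8 in total.

8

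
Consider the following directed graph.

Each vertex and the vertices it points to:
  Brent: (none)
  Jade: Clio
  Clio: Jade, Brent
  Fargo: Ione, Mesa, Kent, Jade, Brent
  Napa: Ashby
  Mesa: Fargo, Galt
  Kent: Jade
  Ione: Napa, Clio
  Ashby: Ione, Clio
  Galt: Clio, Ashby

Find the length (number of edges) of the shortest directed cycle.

For each vertex v, BFS finds the shortest path from v back to v.
The shortest such closed walk is Mesa → Fargo → Mesa, length 2.

2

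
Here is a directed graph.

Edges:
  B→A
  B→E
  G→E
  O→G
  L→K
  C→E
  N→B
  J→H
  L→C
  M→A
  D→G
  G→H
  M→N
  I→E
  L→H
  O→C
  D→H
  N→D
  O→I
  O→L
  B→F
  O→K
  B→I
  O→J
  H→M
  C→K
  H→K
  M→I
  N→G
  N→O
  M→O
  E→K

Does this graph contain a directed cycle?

DFS with white/gray/black marking, starting from N:
N gray
  D gray
    H gray
      K gray
      K black
      M gray
        M→N: N is gray → back edge
Back edge found, so a cycle exists: N → D → H → M → N.

Yes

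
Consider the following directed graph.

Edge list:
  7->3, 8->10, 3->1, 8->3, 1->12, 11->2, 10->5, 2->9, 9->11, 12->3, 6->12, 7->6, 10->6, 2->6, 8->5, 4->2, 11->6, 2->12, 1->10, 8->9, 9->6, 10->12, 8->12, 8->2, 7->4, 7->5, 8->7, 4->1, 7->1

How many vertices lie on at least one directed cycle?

A vertex is on a directed cycle iff it belongs to a strongly connected component of size ≥ 2 (or has a self-loop).
The vertices on cycles are {1, 2, 3, 6, 9, 10, 11, 12} — 8 in total.

8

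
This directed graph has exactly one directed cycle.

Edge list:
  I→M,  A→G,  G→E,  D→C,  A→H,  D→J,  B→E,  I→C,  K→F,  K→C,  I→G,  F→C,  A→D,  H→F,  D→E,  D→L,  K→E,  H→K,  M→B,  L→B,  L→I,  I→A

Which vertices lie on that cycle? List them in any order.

DFS with gray/black marking from I:
I gray
  M gray
    B gray
      E gray
      E black
    B black
  M black
  G gray
    G→E: E black — skip
  G black
  C gray
  C black
  A gray
    H gray
      F gray
        F→C: C black — skip
      F black
      K gray
        K→C: C black — skip
        K→E: E black — skip
        K→F: F black — skip
      K black
    H black
    D gray
      D→E: E black — skip
      J gray
      J black
      D→C: C black — skip
      L gray
        L→I: I is gray → back edge
Back edge closes the cycle I → A → D → L → I; its vertices are {A, D, I, L}.

A, D, I, L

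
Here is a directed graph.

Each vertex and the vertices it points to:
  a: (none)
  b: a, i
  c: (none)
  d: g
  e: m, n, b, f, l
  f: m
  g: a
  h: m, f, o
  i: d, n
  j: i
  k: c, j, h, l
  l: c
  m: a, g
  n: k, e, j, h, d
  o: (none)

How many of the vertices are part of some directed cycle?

6

A vertex is on a directed cycle iff it belongs to a strongly connected component of size ≥ 2 (or has a self-loop).
The vertices on cycles are {b, e, i, j, k, n} — 6 in total.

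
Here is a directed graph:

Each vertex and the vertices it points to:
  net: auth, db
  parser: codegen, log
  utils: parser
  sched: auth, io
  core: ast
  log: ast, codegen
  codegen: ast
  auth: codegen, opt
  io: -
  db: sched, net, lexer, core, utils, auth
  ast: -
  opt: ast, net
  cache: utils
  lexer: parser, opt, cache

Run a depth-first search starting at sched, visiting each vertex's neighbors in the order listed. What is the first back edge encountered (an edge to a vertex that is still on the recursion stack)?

net->auth

DFS from sched (visiting each vertex's neighbors in the order listed); mark gray on enter, black on exit:
sched gray
  auth gray
    codegen gray
      ast gray
      ast black
    codegen black
    opt gray
      opt→ast: ast black — skip
      net gray
        net→auth: auth is gray → back edge
First back edge: net → auth.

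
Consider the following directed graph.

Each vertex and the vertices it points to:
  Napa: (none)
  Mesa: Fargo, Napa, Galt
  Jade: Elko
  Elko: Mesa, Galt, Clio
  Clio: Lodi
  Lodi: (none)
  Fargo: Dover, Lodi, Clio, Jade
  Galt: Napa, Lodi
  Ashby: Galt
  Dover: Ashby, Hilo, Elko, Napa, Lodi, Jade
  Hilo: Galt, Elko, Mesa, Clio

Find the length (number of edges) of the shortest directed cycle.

For each vertex v, BFS finds the shortest path from v back to v.
The shortest such closed walk is Fargo → Jade → Elko → Mesa → Fargo, length 4.

4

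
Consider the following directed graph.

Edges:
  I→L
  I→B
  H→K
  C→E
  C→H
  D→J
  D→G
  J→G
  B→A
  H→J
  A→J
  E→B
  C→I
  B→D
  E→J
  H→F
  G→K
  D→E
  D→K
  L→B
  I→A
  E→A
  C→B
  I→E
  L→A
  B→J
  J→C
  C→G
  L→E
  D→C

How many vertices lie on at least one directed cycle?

A vertex is on a directed cycle iff it belongs to a strongly connected component of size ≥ 2 (or has a self-loop).
The vertices on cycles are {A, B, C, D, E, H, I, J, L} — 9 in total.

9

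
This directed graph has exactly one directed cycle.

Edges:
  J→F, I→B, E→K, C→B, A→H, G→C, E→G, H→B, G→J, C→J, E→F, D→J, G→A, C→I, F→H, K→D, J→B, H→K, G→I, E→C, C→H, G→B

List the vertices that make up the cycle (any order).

DFS with gray/black marking from K:
K gray
  D gray
    J gray
      F gray
        H gray
          B gray
          B black
          H→K: K is gray → back edge
Back edge closes the cycle K → D → J → F → H → K; its vertices are {D, F, H, J, K}.

D, F, H, J, K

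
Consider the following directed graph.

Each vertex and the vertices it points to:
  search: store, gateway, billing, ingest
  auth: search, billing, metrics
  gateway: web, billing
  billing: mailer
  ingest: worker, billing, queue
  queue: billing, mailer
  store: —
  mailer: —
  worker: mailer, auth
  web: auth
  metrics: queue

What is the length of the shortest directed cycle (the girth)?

4

For each vertex v, BFS finds the shortest path from v back to v.
The shortest such closed walk is auth → search → ingest → worker → auth, length 4.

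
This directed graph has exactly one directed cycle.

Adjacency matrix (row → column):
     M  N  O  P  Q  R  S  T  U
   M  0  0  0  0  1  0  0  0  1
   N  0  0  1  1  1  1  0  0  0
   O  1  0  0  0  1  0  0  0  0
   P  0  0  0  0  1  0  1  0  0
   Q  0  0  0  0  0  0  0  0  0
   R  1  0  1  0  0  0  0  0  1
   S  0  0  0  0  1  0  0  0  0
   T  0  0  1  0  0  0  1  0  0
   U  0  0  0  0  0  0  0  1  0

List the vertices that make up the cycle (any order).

M, O, T, U

DFS with gray/black marking from O:
O gray
  M gray
    U gray
      T gray
        T→O: O is gray → back edge
Back edge closes the cycle O → M → U → T → O; its vertices are {M, O, T, U}.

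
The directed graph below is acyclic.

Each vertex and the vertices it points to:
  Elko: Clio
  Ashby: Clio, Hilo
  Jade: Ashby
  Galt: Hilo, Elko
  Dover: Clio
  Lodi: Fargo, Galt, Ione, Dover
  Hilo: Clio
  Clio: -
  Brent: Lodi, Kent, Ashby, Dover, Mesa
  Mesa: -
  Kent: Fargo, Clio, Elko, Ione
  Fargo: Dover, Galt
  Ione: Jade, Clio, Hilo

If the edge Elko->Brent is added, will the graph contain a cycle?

Yes

Adding Elko→Brent creates a cycle iff Brent can already reach Elko.
Path from Brent: Brent → Kent → Elko.
So Brent → … → Elko → Brent is a cycle.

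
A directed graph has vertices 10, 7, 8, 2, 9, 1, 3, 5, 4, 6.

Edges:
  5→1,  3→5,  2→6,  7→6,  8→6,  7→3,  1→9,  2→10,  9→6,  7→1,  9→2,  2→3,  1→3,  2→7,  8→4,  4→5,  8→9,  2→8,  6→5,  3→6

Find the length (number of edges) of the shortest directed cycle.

3

For each vertex v, BFS finds the shortest path from v back to v.
The shortest such closed walk is 2 → 8 → 9 → 2, length 3.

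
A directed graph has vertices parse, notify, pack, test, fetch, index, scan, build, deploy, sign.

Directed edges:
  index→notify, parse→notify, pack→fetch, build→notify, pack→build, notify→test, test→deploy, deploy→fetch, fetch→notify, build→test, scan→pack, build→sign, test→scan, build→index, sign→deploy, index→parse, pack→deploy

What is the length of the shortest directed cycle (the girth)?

For each vertex v, BFS finds the shortest path from v back to v.
The shortest such closed walk is build → test → scan → pack → build, length 4.

4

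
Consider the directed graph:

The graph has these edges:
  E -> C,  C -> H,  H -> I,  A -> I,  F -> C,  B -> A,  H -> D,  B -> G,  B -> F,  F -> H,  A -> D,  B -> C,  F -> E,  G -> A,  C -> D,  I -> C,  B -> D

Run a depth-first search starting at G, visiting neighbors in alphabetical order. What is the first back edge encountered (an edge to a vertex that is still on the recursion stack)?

H->I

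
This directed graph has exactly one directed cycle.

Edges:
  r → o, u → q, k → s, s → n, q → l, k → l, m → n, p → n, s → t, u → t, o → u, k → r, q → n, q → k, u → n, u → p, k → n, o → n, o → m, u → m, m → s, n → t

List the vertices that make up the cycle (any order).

k, o, q, r, u

DFS with gray/black marking from o:
o gray
  m gray
    s gray
      n gray
        t gray
        t black
      n black
      s→t: t black — skip
    s black
    m→n: n black — skip
  m black
  u gray
    u→m: m black — skip
    u→t: t black — skip
    q gray
      k gray
        r gray
          r→o: o is gray → back edge
Back edge closes the cycle o → u → q → k → r → o; its vertices are {k, o, q, r, u}.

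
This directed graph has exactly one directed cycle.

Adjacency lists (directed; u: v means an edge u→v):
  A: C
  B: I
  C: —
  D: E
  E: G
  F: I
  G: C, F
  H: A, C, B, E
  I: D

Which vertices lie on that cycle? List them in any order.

D, E, F, G, I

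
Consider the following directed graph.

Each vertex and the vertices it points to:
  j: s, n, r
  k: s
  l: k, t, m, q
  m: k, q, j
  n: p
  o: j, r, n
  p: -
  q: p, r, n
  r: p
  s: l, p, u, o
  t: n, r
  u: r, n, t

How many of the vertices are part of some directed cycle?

A vertex is on a directed cycle iff it belongs to a strongly connected component of size ≥ 2 (or has a self-loop).
The vertices on cycles are {j, k, l, m, o, s} — 6 in total.

6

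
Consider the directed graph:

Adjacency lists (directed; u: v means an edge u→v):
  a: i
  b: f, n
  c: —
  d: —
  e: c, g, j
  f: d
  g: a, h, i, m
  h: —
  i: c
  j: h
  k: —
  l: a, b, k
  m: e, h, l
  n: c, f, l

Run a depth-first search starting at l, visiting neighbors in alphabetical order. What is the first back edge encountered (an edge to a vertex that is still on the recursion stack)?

n->l

DFS from l (visiting neighbors in alphabetical order); mark gray on enter, black on exit:
l gray
  a gray
    i gray
      c gray
      c black
    i black
  a black
  b gray
    f gray
      d gray
      d black
    f black
    n gray
      n→c: c black — skip
      n→f: f black — skip
      n→l: l is gray → back edge
First back edge: n → l.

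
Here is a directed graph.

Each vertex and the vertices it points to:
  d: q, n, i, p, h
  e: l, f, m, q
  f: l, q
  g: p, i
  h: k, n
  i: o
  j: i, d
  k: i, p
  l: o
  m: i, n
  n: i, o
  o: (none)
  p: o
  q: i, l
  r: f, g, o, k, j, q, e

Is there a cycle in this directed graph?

No

DFS with white/gray/black marking, starting from j:
j gray
  i gray
    o gray
    o black
  i black
  d gray
    q gray
      q→i: i black — skip
      l gray
        l→o: o black — skip
      l black
    q black
    n gray
      n→i: i black — skip
      n→o: o black — skip
    n black
    d→i: i black — skip
    p gray
      p→o: o black — skip
    p black
    h gray
      k gray
        k→i: i black — skip
        k→p: p black — skip
      k black
      h→n: n black — skip
    h black
  d black
j black
e gray
  e→l: l black — skip
  f gray
    f→l: l black — skip
    f→q: q black — skip
  f black
  m gray
    m→i: i black — skip
    m→n: n black — skip
  m black
  e→q: q black — skip
e black
g gray
  g→p: p black — skip
  g→i: i black — skip
g black
r gray
  r→f: f black — skip
  r→g: g black — skip
  r→o: o black — skip
  r→k: k black — skip
  r→j: j black — skip
  r→q: q black — skip
  r→e: e black — skip
r black
Every edge goes to a white or black vertex — no back edge, so the graph is acyclic.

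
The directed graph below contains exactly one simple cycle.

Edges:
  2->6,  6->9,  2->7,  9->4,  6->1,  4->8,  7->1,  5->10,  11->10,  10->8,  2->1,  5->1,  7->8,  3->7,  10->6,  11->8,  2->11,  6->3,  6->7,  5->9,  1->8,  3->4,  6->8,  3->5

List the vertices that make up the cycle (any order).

DFS with gray/black marking from 6:
6 gray
  3 gray
    7 gray
      8 gray
      8 black
      1 gray
        1→8: 8 black — skip
      1 black
    7 black
    5 gray
      5→1: 1 black — skip
      9 gray
        4 gray
          4→8: 8 black — skip
        4 black
      9 black
      10 gray
        10→8: 8 black — skip
        10→6: 6 is gray → back edge
Back edge closes the cycle 6 → 3 → 5 → 10 → 6; its vertices are {3, 5, 6, 10}.

3, 5, 6, 10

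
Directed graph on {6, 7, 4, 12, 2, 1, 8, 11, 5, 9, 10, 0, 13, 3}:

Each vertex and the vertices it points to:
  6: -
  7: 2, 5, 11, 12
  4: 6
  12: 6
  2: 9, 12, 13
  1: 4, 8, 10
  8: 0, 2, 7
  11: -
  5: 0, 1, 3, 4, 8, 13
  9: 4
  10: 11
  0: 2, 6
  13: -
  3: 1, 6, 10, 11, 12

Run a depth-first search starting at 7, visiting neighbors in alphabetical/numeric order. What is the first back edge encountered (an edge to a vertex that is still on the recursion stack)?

8->7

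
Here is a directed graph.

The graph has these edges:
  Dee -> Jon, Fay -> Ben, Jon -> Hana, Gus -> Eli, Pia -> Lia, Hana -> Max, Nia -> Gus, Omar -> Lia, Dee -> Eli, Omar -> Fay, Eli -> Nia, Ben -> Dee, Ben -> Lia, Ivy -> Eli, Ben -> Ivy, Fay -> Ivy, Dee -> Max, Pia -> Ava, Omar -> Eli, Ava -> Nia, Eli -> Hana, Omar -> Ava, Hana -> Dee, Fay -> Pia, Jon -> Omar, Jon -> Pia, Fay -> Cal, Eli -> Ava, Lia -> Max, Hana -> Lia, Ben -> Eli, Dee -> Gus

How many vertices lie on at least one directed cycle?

A vertex is on a directed cycle iff it belongs to a strongly connected component of size ≥ 2 (or has a self-loop).
The vertices on cycles are {Ava, Ben, Dee, Eli, Fay, Gus, Ivy, Jon, Nia, Pia, Hana, Omar} — 12 in total.

12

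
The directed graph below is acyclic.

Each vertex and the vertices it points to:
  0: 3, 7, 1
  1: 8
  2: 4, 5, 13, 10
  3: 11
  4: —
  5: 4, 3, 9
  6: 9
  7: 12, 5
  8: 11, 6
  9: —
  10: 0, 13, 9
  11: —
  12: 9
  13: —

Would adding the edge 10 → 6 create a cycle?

No

Adding 10→6 creates a cycle iff 6 can already reach 10.
Explore from 6: no path reaches 10. The graph stays acyclic.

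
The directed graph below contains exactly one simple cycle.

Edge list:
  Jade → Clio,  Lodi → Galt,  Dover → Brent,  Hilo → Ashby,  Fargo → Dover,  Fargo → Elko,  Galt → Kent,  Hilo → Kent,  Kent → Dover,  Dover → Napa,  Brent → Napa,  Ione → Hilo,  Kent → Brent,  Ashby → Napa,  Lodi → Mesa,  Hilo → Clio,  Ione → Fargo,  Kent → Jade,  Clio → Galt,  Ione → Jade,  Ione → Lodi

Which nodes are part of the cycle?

DFS with gray/black marking from Galt:
Galt gray
  Kent gray
    Jade gray
      Clio gray
        Clio→Galt: Galt is gray → back edge
Back edge closes the cycle Galt → Kent → Jade → Clio → Galt; its vertices are {Clio, Galt, Jade, Kent}.

Clio, Galt, Jade, Kent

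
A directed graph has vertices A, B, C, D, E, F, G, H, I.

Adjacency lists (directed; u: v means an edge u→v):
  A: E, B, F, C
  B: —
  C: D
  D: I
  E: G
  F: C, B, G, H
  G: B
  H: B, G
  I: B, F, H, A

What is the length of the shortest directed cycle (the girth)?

For each vertex v, BFS finds the shortest path from v back to v.
The shortest such closed walk is A → C → D → I → A, length 4.

4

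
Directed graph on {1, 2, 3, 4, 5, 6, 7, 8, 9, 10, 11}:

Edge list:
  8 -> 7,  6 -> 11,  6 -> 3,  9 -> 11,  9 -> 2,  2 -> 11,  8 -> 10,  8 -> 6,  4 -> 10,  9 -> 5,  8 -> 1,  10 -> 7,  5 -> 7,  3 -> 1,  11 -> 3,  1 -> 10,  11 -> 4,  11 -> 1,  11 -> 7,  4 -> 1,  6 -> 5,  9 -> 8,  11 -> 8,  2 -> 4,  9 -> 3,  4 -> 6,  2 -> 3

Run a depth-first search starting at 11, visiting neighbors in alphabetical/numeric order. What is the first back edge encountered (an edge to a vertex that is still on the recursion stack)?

DFS from 11 (visiting neighbors in alphabetical/numeric order); mark gray on enter, black on exit:
11 gray
  1 gray
    10 gray
      7 gray
      7 black
    10 black
  1 black
  3 gray
    3→1: 1 black — skip
  3 black
  4 gray
    4→1: 1 black — skip
    6 gray
      6→3: 3 black — skip
      5 gray
        5→7: 7 black — skip
      5 black
      6→11: 11 is gray → back edge
First back edge: 6 → 11.

6->11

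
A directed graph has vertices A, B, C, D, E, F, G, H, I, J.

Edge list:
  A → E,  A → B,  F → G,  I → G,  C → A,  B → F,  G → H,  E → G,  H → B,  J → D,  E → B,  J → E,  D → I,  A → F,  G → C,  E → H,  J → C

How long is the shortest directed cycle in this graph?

4

For each vertex v, BFS finds the shortest path from v back to v.
The shortest such closed walk is E → G → C → A → E, length 4.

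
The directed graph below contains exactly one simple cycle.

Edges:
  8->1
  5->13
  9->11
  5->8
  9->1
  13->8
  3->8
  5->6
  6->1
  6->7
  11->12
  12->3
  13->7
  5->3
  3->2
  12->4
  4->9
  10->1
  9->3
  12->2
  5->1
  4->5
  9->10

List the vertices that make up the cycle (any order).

DFS with gray/black marking from 4:
4 gray
  5 gray
    1 gray
    1 black
    8 gray
      8→1: 1 black — skip
    8 black
    6 gray
      7 gray
      7 black
      6→1: 1 black — skip
    6 black
    3 gray
      3→8: 8 black — skip
      2 gray
      2 black
    3 black
    13 gray
      13→7: 7 black — skip
      13→8: 8 black — skip
    13 black
  5 black
  9 gray
    10 gray
      10→1: 1 black — skip
    10 black
    11 gray
      12 gray
        12→4: 4 is gray → back edge
Back edge closes the cycle 4 → 9 → 11 → 12 → 4; its vertices are {4, 9, 11, 12}.

4, 9, 11, 12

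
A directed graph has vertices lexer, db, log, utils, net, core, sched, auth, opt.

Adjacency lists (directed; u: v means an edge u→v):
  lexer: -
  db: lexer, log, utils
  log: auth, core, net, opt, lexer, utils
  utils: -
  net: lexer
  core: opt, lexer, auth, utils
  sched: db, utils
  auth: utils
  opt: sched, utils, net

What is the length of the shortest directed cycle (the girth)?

4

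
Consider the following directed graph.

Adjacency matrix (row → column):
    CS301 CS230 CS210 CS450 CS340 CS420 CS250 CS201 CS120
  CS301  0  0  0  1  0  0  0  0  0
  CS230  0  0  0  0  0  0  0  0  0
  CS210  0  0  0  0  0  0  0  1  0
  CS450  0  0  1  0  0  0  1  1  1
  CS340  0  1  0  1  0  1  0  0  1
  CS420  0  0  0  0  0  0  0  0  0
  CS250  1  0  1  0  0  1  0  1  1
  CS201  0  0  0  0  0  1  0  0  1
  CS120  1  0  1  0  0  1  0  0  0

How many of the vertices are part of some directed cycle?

A vertex is on a directed cycle iff it belongs to a strongly connected component of size ≥ 2 (or has a self-loop).
The vertices on cycles are {CS120, CS201, CS210, CS250, CS301, CS450} — 6 in total.

6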